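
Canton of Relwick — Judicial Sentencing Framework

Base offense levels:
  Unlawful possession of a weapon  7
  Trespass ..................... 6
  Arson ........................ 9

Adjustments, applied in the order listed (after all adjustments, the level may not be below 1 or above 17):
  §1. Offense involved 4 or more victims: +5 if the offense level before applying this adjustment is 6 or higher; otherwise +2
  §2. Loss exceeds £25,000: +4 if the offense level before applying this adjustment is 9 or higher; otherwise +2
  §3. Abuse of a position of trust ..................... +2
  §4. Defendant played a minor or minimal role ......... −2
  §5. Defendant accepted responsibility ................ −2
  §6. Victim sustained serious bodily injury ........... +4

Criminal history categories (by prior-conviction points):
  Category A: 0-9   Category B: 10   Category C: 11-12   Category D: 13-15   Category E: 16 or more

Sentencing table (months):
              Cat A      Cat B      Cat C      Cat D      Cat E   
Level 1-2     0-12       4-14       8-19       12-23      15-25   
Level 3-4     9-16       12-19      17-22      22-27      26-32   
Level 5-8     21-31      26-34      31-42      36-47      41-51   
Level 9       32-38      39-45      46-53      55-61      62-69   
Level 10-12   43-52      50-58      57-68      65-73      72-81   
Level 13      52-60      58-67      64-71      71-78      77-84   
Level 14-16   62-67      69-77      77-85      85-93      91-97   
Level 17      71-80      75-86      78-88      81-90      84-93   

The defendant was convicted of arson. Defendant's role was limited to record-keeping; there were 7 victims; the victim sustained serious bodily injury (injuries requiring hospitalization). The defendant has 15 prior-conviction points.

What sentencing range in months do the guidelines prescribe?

85-93 months

Base offense level for arson: 9.
§1 applies (level before this adjustment is 9 ≥ 6, so +5): 9 + 5 = 14.
§2 does not apply.
§3 does not apply.
§4 applies: 14 − 2 = 12.
§5 does not apply.
§6 applies: 12 + 4 = 16.
Final offense level: 16.
Criminal history: 15 prior points → Category D (13-15).
Level 16 falls in the 14-16 band.
Grid: Level 14-16 × Category D = 85-93 months.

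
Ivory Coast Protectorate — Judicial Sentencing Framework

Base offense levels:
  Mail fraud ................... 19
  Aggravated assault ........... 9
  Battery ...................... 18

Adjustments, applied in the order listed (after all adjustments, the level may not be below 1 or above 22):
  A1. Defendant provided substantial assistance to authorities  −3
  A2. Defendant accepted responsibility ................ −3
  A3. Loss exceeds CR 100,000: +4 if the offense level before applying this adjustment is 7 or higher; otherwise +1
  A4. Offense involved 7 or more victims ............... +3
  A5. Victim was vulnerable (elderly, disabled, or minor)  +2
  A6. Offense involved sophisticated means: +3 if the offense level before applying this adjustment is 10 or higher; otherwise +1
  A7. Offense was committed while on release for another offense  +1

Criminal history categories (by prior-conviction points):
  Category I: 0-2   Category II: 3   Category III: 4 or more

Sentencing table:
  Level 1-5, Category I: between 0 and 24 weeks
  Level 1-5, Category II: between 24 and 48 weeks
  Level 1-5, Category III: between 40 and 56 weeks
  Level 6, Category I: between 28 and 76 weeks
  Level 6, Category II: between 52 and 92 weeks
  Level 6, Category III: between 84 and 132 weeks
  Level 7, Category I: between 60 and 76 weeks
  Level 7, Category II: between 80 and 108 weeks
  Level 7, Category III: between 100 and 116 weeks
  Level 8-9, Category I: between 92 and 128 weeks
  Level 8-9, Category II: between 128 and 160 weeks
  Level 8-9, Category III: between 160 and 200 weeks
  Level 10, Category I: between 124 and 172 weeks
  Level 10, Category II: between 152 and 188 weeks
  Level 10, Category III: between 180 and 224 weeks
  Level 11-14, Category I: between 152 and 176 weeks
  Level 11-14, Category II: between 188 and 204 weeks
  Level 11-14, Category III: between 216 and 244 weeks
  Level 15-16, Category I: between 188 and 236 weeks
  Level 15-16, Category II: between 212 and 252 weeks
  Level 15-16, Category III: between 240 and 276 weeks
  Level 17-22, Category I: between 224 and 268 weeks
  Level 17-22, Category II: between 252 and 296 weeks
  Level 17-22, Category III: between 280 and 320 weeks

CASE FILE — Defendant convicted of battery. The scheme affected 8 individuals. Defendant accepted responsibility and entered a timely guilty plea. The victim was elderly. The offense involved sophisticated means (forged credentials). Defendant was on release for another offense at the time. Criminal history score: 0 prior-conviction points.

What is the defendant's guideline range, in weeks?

224-268 weeks

Base offense level for battery: 18.
A1 does not apply.
A2 applies: 18 − 3 = 15.
A3 does not apply.
A4 applies: 15 + 3 = 18.
A5 applies: 18 + 2 = 20.
A6 applies (level before this adjustment is 20 ≥ 10, so +3): 20 + 3 = 23.
A7 applies: 23 + 1 = 24.
Level 24 exceeds the maximum of 22; capped at 22.
Final offense level: 22.
Criminal history: 0 prior points → Category I (0-2).
Level 22 falls in the 17-22 band.
Grid: Level 17-22 × Category I = 224-268 weeks.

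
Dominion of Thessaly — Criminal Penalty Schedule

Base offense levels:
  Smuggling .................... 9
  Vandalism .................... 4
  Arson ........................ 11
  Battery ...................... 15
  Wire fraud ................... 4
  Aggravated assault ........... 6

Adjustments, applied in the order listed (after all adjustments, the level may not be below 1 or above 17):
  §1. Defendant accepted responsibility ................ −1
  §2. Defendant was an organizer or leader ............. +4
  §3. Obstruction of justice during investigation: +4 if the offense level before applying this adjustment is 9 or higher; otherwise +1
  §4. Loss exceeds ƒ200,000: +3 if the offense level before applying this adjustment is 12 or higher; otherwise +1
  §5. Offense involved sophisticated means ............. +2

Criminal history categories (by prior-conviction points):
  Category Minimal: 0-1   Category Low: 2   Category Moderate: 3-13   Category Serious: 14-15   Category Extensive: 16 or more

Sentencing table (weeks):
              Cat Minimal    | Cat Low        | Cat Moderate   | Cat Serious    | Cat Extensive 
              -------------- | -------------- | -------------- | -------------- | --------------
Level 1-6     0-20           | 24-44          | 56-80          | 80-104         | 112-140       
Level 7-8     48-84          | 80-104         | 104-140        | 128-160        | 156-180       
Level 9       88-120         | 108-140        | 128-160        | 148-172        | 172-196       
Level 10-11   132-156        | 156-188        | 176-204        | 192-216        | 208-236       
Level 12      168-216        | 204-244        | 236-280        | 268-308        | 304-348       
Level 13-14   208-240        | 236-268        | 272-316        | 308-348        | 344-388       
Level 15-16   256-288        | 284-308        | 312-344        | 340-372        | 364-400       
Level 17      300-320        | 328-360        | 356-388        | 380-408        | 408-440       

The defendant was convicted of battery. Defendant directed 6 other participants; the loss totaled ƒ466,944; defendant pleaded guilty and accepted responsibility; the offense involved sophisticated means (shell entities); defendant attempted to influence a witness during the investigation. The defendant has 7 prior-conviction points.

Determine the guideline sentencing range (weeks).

Base offense level for battery: 15.
§1 applies: 15 − 1 = 14.
§2 applies: 14 + 4 = 18.
§3 applies (level before this adjustment is 18 ≥ 9, so +4): 18 + 4 = 22.
§4 applies (level before this adjustment is 22 ≥ 12, so +3): 22 + 3 = 25.
§5 applies: 25 + 2 = 27.
Level 27 exceeds the maximum of 17; capped at 17.
Final offense level: 17.
Criminal history: 7 prior points → Category Moderate (3-13).
Level 17 falls in the 17 band.
Grid: Level 17 × Category Moderate = 356-388 weeks.

356-388 weeks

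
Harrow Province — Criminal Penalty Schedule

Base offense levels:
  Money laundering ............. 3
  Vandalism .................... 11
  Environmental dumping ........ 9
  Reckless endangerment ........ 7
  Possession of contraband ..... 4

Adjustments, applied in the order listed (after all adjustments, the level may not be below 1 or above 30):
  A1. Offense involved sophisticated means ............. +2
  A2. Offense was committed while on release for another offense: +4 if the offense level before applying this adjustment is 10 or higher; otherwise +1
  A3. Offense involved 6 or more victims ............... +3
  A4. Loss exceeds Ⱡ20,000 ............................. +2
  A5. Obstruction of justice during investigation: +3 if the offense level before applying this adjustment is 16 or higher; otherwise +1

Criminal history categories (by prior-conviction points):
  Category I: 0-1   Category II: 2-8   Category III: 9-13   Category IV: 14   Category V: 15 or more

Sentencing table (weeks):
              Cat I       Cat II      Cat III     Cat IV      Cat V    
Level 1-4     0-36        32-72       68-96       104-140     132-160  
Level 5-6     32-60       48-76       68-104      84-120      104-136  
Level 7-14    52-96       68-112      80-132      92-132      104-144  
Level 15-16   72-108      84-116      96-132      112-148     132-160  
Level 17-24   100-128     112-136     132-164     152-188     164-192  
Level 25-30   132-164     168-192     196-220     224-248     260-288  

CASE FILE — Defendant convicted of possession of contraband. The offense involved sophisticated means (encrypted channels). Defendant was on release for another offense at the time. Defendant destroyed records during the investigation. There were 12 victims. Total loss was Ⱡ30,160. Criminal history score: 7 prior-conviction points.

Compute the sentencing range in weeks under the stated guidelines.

Base offense level for possession of contraband: 4.
A1 applies: 4 + 2 = 6.
A2 applies (level before this adjustment is 6 < 10, so +1): 6 + 1 = 7.
A3 applies: 7 + 3 = 10.
A4 applies: 10 + 2 = 12.
A5 applies (level before this adjustment is 12 < 16, so +1): 12 + 1 = 13.
Final offense level: 13.
Criminal history: 7 prior points → Category II (2-8).
Level 13 falls in the 7-14 band.
Grid: Level 7-14 × Category II = 68-112 weeks.

68-112 weeks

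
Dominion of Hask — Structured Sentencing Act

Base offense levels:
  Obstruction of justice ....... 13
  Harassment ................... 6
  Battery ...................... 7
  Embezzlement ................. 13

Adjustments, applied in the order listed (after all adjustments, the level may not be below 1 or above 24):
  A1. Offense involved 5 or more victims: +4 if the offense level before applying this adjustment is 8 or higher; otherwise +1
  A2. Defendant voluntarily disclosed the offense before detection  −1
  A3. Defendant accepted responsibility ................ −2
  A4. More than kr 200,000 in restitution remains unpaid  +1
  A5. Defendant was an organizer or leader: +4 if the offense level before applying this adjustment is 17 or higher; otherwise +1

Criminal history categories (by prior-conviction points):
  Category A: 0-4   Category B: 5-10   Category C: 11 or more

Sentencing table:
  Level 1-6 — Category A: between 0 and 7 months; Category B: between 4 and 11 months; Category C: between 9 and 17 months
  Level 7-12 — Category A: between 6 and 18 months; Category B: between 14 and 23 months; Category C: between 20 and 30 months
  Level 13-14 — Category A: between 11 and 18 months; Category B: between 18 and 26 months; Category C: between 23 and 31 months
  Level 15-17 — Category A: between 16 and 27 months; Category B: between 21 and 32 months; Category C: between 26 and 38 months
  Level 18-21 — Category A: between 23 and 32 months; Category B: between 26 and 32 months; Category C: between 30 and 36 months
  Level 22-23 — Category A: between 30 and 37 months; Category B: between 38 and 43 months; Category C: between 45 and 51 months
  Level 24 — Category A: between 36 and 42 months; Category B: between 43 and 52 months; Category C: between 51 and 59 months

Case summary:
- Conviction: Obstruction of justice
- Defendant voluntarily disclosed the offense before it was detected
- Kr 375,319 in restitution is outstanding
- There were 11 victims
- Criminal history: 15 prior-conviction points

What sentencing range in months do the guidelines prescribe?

Base offense level for obstruction of justice: 13.
A1 applies (level before this adjustment is 13 ≥ 8, so +4): 13 + 4 = 17.
A2 applies: 17 − 1 = 16.
A3 does not apply.
A4 applies: 16 + 1 = 17.
Final offense level: 17.
Criminal history: 15 prior points → Category C (11+).
Level 17 falls in the 15-17 band.
Grid: Level 15-17 × Category C = 26-38 months.

26-38 months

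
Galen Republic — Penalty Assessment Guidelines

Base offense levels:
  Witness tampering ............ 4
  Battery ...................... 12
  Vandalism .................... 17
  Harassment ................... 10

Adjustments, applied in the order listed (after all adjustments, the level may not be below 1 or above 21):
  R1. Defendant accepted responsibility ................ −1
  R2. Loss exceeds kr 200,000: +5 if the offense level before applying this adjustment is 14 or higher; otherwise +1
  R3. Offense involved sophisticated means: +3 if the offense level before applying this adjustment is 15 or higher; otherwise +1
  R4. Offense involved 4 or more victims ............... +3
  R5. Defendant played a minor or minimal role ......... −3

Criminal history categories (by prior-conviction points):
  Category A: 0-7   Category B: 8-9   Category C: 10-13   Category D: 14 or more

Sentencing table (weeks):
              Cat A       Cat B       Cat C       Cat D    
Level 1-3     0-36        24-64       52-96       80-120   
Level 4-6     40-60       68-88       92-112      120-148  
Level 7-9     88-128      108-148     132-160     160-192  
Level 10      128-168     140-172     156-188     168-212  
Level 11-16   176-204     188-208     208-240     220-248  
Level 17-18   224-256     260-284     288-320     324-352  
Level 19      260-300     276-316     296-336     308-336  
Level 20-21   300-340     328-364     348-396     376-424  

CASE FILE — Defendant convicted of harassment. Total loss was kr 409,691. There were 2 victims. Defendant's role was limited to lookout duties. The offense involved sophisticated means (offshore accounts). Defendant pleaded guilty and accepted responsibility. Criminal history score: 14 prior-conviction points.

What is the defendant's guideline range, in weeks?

Base offense level for harassment: 10.
R1 applies: 10 − 1 = 9.
R2 applies (level before this adjustment is 9 < 14, so +1): 9 + 1 = 10.
R3 applies (level before this adjustment is 10 < 15, so +1): 10 + 1 = 11.
R5 applies: 11 − 3 = 8.
Final offense level: 8.
Criminal history: 14 prior points → Category D (14+).
Level 8 falls in the 7-9 band.
Grid: Level 7-9 × Category D = 160-192 weeks.

160-192 weeks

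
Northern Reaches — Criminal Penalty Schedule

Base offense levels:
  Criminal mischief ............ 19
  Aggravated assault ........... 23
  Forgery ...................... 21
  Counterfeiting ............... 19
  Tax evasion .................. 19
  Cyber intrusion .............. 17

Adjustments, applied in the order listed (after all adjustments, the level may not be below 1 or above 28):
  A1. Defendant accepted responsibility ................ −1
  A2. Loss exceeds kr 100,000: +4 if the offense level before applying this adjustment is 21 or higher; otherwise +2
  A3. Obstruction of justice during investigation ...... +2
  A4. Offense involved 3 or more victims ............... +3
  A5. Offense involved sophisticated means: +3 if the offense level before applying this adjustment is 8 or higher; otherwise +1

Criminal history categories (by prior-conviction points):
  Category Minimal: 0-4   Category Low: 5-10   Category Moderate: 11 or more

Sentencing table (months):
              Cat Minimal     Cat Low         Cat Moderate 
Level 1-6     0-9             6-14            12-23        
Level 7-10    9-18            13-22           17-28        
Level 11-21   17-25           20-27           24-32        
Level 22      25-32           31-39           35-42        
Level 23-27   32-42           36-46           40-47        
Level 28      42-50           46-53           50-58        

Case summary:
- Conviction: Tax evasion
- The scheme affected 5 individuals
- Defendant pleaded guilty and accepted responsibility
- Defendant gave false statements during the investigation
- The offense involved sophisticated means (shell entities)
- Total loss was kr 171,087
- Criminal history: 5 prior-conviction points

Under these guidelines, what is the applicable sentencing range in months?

46-53 months

Base offense level for tax evasion: 19.
A1 applies: 19 − 1 = 18.
A2 applies (level before this adjustment is 18 < 21, so +2): 18 + 2 = 20.
A3 applies: 20 + 2 = 22.
A4 applies: 22 + 3 = 25.
A5 applies (level before this adjustment is 25 ≥ 8, so +3): 25 + 3 = 28.
Final offense level: 28.
Criminal history: 5 prior points → Category Low (5-10).
Level 28 falls in the 28 band.
Grid: Level 28 × Category Low = 46-53 months.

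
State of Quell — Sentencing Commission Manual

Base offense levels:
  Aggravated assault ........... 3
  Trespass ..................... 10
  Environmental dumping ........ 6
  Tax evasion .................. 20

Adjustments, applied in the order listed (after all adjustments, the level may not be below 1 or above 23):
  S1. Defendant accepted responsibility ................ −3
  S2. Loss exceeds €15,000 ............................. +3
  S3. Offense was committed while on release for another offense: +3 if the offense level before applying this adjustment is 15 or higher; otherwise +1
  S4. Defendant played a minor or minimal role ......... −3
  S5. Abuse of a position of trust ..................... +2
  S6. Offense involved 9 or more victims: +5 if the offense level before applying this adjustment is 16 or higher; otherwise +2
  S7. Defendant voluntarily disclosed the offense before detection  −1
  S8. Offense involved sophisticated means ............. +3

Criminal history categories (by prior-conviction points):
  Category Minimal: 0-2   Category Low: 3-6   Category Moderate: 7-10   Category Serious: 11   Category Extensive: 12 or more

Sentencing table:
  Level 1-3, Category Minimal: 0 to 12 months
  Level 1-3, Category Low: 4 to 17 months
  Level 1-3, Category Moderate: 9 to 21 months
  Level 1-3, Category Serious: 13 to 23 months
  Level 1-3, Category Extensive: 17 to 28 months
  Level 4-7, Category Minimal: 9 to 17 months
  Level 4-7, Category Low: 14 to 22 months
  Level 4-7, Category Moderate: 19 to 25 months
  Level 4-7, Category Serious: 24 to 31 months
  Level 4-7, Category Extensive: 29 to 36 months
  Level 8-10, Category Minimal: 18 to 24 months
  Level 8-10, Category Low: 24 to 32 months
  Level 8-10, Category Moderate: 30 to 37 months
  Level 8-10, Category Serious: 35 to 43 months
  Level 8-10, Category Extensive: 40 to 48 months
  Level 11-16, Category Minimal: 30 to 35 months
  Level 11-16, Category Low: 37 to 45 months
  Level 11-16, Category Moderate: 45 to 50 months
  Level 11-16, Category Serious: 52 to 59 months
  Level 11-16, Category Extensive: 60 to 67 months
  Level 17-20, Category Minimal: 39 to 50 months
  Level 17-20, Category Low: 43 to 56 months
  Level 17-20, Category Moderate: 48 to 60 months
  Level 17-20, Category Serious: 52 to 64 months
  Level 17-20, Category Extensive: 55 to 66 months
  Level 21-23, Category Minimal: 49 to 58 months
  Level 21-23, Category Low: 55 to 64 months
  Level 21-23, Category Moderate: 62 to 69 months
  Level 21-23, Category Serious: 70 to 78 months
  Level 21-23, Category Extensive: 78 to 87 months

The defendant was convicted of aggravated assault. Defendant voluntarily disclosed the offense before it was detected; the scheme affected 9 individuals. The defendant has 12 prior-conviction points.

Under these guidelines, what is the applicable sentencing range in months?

29-36 months

Base offense level for aggravated assault: 3.
S1 does not apply.
S2 does not apply.
S4 does not apply.
S6 applies (level before this adjustment is 3 < 16, so +2): 3 + 2 = 5.
S7 applies: 5 − 1 = 4.
Final offense level: 4.
Criminal history: 12 prior points → Category Extensive (12+).
Level 4 falls in the 4-7 band.
Grid: Level 4-7 × Category Extensive = 29-36 months.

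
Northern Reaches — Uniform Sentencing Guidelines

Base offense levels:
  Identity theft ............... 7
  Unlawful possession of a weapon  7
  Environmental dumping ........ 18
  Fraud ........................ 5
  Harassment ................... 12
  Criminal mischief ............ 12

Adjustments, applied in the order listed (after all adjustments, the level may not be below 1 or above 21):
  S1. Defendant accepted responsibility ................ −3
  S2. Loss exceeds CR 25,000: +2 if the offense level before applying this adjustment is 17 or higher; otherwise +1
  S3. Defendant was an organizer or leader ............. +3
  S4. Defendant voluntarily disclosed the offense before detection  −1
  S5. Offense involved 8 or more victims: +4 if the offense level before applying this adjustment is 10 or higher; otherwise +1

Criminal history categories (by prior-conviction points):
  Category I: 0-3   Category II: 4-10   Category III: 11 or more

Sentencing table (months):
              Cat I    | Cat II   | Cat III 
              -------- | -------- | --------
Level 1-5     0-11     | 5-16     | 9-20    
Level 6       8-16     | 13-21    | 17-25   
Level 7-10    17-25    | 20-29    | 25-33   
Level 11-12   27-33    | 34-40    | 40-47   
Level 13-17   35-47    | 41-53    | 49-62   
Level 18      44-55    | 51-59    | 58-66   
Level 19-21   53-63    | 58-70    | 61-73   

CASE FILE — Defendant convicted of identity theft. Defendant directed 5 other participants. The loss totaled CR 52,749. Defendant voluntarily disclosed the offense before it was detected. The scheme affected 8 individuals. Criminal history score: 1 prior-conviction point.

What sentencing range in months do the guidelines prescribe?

Base offense level for identity theft: 7.
S1 does not apply.
S2 applies (level before this adjustment is 7 < 17, so +1): 7 + 1 = 8.
S3 applies: 8 + 3 = 11.
S4 applies: 11 − 1 = 10.
S5 applies (level before this adjustment is 10 ≥ 10, so +4): 10 + 4 = 14.
Final offense level: 14.
Criminal history: 1 prior point → Category I (0-3).
Level 14 falls in the 13-17 band.
Grid: Level 13-17 × Category I = 35-47 months.

35-47 months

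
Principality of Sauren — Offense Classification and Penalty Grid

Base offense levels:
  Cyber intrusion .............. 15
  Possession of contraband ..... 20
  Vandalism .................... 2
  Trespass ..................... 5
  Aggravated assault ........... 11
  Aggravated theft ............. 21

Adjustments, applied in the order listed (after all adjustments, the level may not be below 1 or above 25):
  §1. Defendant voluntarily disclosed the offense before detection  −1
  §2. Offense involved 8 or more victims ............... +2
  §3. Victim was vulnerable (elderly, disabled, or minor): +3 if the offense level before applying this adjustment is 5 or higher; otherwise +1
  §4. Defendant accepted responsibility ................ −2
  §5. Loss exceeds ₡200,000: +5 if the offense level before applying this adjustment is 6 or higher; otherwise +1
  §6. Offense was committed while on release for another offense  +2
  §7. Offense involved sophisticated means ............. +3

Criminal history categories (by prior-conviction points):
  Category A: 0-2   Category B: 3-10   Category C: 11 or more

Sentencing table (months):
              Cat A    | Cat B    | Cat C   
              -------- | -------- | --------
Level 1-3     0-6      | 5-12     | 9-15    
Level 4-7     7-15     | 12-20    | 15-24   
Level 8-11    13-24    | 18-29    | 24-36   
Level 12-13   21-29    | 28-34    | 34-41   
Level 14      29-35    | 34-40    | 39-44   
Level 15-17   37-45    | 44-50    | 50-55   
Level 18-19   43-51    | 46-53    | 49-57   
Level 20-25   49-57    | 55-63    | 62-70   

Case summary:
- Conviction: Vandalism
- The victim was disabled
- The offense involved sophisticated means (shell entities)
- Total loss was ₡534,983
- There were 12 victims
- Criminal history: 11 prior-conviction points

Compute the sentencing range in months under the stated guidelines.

Base offense level for vandalism: 2.
§1 does not apply.
§2 applies: 2 + 2 = 4.
§3 applies (level before this adjustment is 4 < 5, so +1): 4 + 1 = 5.
§4 does not apply.
§5 applies (level before this adjustment is 5 < 6, so +1): 5 + 1 = 6.
§7 applies: 6 + 3 = 9.
Final offense level: 9.
Criminal history: 11 prior points → Category C (11+).
Level 9 falls in the 8-11 band.
Grid: Level 8-11 × Category C = 24-36 months.

24-36 months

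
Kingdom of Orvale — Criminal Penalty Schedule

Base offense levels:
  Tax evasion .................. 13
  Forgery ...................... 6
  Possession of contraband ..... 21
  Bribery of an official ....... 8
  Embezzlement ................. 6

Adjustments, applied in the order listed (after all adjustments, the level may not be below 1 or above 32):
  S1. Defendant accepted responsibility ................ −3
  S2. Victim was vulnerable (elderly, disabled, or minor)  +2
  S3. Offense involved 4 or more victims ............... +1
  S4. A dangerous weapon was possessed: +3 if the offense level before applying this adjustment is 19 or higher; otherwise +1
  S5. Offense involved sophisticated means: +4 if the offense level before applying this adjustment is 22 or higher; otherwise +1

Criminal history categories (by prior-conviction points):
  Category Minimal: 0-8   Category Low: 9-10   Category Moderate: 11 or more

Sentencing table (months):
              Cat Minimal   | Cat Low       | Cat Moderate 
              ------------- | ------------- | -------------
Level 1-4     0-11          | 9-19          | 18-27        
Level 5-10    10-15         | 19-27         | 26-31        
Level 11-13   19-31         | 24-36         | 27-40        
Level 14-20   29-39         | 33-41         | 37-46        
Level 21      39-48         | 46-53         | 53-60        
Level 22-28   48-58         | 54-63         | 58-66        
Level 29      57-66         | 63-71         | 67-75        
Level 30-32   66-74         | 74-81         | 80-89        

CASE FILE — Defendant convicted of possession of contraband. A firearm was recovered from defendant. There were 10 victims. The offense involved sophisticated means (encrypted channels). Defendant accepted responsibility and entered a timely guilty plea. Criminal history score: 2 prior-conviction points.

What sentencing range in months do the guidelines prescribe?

Base offense level for possession of contraband: 21.
S1 applies: 21 − 3 = 18.
S3 applies: 18 + 1 = 19.
S4 applies (level before this adjustment is 19 ≥ 19, so +3): 19 + 3 = 22.
S5 applies (level before this adjustment is 22 ≥ 22, so +4): 22 + 4 = 26.
Final offense level: 26.
Criminal history: 2 prior points → Category Minimal (0-8).
Level 26 falls in the 22-28 band.
Grid: Level 22-28 × Category Minimal = 48-58 months.

48-58 months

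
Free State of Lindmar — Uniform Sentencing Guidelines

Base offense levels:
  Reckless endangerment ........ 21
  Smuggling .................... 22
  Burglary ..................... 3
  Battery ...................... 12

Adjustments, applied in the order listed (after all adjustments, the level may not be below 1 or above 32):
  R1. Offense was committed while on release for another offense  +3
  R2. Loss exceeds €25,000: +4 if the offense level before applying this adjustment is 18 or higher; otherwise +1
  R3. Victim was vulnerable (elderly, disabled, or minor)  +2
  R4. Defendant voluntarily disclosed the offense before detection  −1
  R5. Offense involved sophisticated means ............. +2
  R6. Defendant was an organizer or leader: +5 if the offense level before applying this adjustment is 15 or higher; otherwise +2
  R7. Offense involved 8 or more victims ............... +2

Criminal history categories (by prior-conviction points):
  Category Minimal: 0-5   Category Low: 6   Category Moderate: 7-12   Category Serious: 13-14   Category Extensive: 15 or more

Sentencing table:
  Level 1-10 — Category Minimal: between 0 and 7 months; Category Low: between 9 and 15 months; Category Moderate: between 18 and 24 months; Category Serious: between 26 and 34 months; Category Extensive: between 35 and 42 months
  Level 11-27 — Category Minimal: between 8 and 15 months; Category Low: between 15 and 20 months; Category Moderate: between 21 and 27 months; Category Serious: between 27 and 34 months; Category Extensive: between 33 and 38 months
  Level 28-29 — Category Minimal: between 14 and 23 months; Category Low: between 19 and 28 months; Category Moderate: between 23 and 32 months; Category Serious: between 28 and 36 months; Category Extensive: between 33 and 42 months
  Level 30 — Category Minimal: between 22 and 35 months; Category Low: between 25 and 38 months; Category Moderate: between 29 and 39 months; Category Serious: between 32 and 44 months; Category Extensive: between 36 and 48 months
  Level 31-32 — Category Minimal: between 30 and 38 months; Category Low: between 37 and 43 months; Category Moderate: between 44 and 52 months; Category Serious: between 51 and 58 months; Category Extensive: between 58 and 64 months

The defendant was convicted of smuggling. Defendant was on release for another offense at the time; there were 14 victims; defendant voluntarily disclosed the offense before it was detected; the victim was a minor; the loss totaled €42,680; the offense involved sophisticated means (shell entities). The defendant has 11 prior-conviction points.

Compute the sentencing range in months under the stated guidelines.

44-52 months

Base offense level for smuggling: 22.
R1 applies: 22 + 3 = 25.
R2 applies (level before this adjustment is 25 ≥ 18, so +4): 25 + 4 = 29.
R3 applies: 29 + 2 = 31.
R4 applies: 31 − 1 = 30.
R5 applies: 30 + 2 = 32.
R7 applies: 32 + 2 = 34.
Level 34 exceeds the maximum of 32; capped at 32.
Final offense level: 32.
Criminal history: 11 prior points → Category Moderate (7-12).
Level 32 falls in the 31-32 band.
Grid: Level 31-32 × Category Moderate = 44-52 months.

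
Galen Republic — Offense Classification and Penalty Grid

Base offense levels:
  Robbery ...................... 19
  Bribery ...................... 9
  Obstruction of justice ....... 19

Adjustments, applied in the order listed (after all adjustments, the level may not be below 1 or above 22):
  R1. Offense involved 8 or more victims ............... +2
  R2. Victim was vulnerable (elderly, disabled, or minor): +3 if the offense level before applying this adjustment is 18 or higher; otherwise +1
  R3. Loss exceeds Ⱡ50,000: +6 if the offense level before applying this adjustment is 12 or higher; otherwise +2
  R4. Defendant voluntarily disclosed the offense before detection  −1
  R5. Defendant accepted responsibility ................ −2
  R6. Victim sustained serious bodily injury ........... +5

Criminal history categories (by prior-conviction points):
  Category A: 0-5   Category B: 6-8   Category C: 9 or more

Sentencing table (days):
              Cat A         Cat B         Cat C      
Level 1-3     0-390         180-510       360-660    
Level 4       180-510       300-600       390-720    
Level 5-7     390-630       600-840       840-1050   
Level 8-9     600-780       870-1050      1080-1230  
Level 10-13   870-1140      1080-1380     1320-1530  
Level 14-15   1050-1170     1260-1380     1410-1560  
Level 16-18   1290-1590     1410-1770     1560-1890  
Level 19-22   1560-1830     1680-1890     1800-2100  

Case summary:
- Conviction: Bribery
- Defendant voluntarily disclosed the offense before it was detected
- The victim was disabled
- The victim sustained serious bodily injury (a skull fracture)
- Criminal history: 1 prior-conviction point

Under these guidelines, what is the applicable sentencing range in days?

1050-1170 days

Base offense level for bribery: 9.
R2 applies (level before this adjustment is 9 < 18, so +1): 9 + 1 = 10.
R4 applies: 10 − 1 = 9.
R5 does not apply.
R6 applies: 9 + 5 = 14.
Final offense level: 14.
Criminal history: 1 prior point → Category A (0-5).
Level 14 falls in the 14-15 band.
Grid: Level 14-15 × Category A = 1050-1170 days.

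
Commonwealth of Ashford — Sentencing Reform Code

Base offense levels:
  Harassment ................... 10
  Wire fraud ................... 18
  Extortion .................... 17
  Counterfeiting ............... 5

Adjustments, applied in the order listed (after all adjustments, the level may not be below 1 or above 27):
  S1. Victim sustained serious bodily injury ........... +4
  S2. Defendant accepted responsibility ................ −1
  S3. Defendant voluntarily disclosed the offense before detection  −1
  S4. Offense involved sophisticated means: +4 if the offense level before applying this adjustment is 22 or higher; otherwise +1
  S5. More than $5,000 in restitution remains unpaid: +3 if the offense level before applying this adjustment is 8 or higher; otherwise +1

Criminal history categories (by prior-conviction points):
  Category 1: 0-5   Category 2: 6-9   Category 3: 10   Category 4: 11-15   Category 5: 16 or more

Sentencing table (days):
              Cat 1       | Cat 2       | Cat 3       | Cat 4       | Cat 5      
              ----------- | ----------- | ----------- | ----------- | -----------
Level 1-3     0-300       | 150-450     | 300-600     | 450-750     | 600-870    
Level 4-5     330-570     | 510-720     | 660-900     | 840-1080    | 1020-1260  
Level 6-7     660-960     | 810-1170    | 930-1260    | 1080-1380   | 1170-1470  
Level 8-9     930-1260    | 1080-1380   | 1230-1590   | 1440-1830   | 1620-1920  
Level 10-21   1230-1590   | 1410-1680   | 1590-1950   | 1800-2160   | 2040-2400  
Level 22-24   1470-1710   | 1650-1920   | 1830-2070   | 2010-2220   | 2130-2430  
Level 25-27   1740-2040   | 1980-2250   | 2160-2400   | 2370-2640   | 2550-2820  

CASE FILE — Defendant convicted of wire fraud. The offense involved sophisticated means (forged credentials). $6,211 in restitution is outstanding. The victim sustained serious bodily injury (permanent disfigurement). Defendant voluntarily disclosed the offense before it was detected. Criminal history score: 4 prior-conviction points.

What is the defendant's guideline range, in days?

Base offense level for wire fraud: 18.
S1 applies: 18 + 4 = 22.
S3 applies: 22 − 1 = 21.
S4 applies (level before this adjustment is 21 < 22, so +1): 21 + 1 = 22.
S5 applies (level before this adjustment is 22 ≥ 8, so +3): 22 + 3 = 25.
Final offense level: 25.
Criminal history: 4 prior points → Category 1 (0-5).
Level 25 falls in the 25-27 band.
Grid: Level 25-27 × Category 1 = 1740-2040 days.

1740-2040 days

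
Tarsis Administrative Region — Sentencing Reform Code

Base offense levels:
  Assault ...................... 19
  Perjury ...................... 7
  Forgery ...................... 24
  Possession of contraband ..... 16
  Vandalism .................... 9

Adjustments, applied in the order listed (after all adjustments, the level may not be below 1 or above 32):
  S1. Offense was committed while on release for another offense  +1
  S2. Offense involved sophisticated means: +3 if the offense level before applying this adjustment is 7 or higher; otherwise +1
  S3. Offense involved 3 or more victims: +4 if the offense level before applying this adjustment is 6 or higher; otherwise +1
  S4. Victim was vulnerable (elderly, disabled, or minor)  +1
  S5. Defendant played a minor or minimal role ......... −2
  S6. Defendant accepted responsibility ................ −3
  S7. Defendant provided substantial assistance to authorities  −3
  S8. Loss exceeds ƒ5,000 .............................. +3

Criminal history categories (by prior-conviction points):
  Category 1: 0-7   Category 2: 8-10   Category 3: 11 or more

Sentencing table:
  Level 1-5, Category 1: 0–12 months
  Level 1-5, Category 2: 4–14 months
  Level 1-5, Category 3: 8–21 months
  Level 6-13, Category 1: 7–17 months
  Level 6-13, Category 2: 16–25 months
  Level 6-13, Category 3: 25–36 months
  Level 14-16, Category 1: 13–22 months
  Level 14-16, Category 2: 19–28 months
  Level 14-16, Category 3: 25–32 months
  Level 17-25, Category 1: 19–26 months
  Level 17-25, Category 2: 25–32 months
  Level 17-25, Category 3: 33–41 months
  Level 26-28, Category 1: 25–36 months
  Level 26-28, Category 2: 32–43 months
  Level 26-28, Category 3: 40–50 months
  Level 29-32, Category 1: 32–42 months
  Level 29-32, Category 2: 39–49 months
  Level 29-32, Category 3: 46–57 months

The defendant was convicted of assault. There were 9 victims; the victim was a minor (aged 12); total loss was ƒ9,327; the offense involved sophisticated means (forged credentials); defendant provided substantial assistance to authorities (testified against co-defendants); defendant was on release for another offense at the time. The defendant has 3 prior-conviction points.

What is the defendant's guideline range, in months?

25-36 months

Base offense level for assault: 19.
S1 applies: 19 + 1 = 20.
S2 applies (level before this adjustment is 20 ≥ 7, so +3): 20 + 3 = 23.
S3 applies (level before this adjustment is 23 ≥ 6, so +4): 23 + 4 = 27.
S4 applies: 27 + 1 = 28.
S7 applies: 28 − 3 = 25.
S8 applies: 25 + 3 = 28.
Final offense level: 28.
Criminal history: 3 prior points → Category 1 (0-7).
Level 28 falls in the 26-28 band.
Grid: Level 26-28 × Category 1 = 25-36 months.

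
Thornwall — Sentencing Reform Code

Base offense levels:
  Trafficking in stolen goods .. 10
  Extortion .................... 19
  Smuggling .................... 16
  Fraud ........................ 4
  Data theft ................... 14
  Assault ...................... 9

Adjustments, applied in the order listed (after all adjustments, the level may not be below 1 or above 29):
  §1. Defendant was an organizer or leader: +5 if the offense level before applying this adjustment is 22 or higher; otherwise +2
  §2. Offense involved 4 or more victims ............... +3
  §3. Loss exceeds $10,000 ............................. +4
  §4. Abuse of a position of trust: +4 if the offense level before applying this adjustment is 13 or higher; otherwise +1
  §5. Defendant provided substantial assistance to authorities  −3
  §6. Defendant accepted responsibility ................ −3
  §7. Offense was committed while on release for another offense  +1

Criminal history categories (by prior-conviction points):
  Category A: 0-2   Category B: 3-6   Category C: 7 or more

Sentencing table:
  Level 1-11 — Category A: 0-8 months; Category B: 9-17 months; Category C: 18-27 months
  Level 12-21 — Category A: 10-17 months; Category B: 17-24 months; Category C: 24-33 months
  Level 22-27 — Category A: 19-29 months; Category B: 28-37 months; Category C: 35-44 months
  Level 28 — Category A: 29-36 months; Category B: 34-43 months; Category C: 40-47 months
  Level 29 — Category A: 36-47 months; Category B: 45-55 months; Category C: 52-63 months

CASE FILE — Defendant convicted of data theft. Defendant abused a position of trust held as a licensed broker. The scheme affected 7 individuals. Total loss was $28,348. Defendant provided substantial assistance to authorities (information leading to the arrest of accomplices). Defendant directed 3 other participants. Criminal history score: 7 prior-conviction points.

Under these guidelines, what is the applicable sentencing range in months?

Base offense level for data theft: 14.
§1 applies (level before this adjustment is 14 < 22, so +2): 14 + 2 = 16.
§2 applies: 16 + 3 = 19.
§3 applies: 19 + 4 = 23.
§4 applies (level before this adjustment is 23 ≥ 13, so +4): 23 + 4 = 27.
§5 applies: 27 − 3 = 24.
§6 does not apply.
§7 does not apply.
Final offense level: 24.
Criminal history: 7 prior points → Category C (7+).
Level 24 falls in the 22-27 band.
Grid: Level 22-27 × Category C = 35-44 months.

35-44 months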